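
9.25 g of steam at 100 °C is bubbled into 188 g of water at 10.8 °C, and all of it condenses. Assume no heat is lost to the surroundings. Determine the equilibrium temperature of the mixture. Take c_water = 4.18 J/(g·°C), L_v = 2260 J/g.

T_f ≈ 40.3 °C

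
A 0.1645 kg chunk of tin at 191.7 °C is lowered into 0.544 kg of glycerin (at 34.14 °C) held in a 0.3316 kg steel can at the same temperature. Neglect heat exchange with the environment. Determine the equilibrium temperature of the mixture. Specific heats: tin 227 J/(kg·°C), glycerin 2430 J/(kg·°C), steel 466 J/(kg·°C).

T_f ≈ 38.0 °C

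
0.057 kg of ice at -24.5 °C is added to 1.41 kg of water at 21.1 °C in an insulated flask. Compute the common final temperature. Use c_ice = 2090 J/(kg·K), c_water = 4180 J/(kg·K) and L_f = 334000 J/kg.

Energy conservation, ΣQ = 0:
warm ice to 0 °C: 0.057×2090×(0 − (-24.5)) = 2918.7; melt ice: 0.057×334000 = 19038; meltwater 0→T: 0.057×4180×T = 238.26 T; water: 5893.8(T − 21.1)
6132.1 T = 124359 − 21957 = 102402
T ≈ 16.70 °C (positive, so assuming full melt was valid).

T_f ≈ 16.7 °C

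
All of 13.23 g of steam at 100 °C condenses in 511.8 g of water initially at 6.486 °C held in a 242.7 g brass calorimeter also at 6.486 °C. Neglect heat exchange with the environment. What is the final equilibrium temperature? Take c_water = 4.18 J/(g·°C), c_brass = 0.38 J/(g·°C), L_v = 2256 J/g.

T_f ≈ 21.8 °C

Energy conservation, ΣQ = 0:
latent heat released on condensation: 13.23×2256 = 29847
  condensate cools 100→T: 13.23×4.18×(T − 100) = 55.3(T − 100)
  original water: 2139.3(T − 6.486)
  cup: 92.23(T − 6.486)
2286.9 T = 29847 + 5530.1 + 14474 = 49851
T ≈ 21.80 °C — below 100 °C, confirming all the steam condensed.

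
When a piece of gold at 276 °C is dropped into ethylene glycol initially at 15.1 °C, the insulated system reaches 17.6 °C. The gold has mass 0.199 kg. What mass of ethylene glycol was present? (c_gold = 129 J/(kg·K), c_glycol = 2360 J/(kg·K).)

m ≈ 1.12 kg

Conservation of energy gives ΣQ = 0:
0.199×129×(17.6 − 276) + m×2360×(17.6 − 15.1) = 0
5900 m = 6633.4
m = 6633.4/5900 ≈ 1.124 kg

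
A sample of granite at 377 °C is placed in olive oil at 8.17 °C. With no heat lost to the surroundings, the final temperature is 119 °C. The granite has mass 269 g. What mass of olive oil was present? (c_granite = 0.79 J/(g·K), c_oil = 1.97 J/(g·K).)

|Q_granite| = |Q_oil|:
269×0.79×(377 − 119) = m×1.97×(119 − 8.17)
218.34 m = 54828  ⇒  m ≈ 251.1 g

m ≈ 251 g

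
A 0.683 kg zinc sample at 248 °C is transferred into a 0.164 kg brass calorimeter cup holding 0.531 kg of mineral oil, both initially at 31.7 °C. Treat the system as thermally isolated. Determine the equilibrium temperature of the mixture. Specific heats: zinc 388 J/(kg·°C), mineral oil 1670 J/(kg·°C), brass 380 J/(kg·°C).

T_f ≈ 78.9 °C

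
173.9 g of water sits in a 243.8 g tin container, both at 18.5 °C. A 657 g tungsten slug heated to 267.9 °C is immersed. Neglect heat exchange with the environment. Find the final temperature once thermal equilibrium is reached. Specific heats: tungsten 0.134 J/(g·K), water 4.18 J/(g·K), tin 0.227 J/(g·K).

Conservation of energy gives ΣQ = 0:
657*0.134*(T − 267.9) + 173.9*4.18*(T − 18.5) + 243.8*0.227*(T − 18.5) = 0
870.28 T = 38057
T = 38057 / 870.28 = 43.7 °C

T_f ≈ 43.7 °C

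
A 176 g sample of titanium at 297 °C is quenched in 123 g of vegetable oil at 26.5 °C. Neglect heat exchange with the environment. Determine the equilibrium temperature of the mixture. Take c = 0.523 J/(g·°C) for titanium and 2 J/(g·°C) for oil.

T_f ≈ 100.2 °C

With ΣQ=0 the equilibrium temperature is the m·c-weighted mean:
T_f = (92.05*297 + 246*26.5) / (92.05 + 246)
    = 33857 / 338.05 ≈ 100.16 °C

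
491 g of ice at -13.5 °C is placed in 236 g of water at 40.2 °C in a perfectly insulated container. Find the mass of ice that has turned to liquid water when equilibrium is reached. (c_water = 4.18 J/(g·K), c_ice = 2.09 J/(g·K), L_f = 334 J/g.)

m_melted ≈ 77.3 g

Water can give up m c ΔT = 236·4.18·40.2 = 39656 J before reaching 0 °C.
Warming the ice to 0 °C takes 491·2.09·13.5 = 13854 J, leaving 25803 J for melting.
Fully melting the ice requires m_ice L_f = 491·334 = 163994 J.
That's not enough to melt it all — equilibrium is at 0 °C with ice remaining.
m_melted·334 = 25803  ⇒  m_melted ≈ 77.25 g.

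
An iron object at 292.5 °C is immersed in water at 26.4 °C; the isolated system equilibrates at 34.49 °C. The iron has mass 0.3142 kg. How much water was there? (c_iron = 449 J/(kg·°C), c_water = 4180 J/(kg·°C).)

m ≈ 1.08 kg

Net heat exchanged in the isolated system is zero:
0.3142×449×(34.49 − 292.5) + m×4180×(34.49 − 26.4) = 0
33816 m = 36399
m = 36399/33816 ≈ 1.076 kg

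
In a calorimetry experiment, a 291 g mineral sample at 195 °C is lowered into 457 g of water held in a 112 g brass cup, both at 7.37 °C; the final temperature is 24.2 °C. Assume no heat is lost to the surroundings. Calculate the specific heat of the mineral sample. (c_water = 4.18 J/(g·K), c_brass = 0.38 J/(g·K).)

Let T be the final temperature. ΣQ_i = 0:
291·c·(24.2 − 195) + 457·4.18·(24.2 − 7.37) + 112·0.38·(24.2 − 7.37) = 0
-49703 c = -32866
c = -32866/-49703 ≈ 0.6612 J/(g·K)

c ≈ 0.661 J/(g·K)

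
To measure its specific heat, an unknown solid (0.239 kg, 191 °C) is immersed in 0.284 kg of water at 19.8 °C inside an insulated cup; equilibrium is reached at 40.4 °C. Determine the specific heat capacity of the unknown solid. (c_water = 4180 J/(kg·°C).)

Heat gained plus heat lost sum to zero:
0.239·c·(40.4 − 191) + 0.284·4180·(40.4 − 19.8) = 0
-35.99 c = -24455
c = -24455/-35.99 ≈ 679.4 J/(kg·°C)

c ≈ 679 J/(kg·°C)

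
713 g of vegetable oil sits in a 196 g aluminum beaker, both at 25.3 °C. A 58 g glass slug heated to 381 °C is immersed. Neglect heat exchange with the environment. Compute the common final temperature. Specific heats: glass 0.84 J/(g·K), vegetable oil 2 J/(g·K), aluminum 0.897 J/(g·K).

T_f ≈ 35.8 °C

Conservation of energy gives ΣQ = 0:
58×0.84×(T − 381) + 713×2×(T − 25.3) + 196×0.897×(T − 25.3) = 0
48.72(T − 381) + 1426(T − 25.3) + 175.81(T − 25.3) = 0
1650.5 T = 59088
T = 59088 / 1650.5 = 35.8 °C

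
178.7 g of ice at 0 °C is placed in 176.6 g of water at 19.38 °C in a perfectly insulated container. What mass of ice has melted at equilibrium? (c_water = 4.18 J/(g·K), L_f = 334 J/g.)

m_melted ≈ 42.8 g

Cooling the water to 0 °C releases 176.6·4.18·19.38 = 14306 J.
Melting all 178.7 g of ice would need 178.7·334 = 59686 J.
14306 J < 59686 J, so only part of the ice melts and the system sits at 0 °C.
m_melt = 14306 / L_f = 42.83 g.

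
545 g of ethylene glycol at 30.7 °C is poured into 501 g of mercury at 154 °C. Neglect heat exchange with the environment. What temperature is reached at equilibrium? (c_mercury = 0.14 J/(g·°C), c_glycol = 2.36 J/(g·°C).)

T_f ≈ 37.1 °C

Energy conservation, ΣQ = 0:
501*0.14*(T − 154) + 545*2.36*(T − 30.7) = 0
70.14(T − 154) + 1286.2(T − 30.7) = 0
(70.14 + 1286.2) T = 70.14*154 + 1286.2*30.7
T ≈ 37.08 °C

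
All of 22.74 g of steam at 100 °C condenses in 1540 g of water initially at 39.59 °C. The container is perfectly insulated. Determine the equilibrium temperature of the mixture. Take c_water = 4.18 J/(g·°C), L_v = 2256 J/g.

Energy conservation, ΣQ = 0:
condense steam: −22.74·2256 = −51301; condensed water 100 °C→T: 95.05(T − 100); water warms: 1540·4.18·(T − 39.59) = 6437.2(T − 39.59)
6532.3 T = 51301 + 9505.3 + 254849 = 315656
T ≈ 48.32 °C — below 100 °C, confirming all the steam condensed.

T_f ≈ 48.3 °C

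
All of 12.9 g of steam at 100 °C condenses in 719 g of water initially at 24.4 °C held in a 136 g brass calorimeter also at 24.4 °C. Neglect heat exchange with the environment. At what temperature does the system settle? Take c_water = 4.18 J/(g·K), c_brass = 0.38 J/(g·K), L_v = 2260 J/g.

T_f ≈ 35.1 °C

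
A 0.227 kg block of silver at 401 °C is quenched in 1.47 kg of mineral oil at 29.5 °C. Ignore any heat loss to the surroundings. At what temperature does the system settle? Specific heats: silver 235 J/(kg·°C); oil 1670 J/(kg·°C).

T_f ≈ 37.4 °C

Heat gained plus heat lost sum to zero:
0.227×235×(T − 401) + 1.47×1670×(T − 29.5) = 0
(53.34 + 2454.9) T = 53.34×401 + 2454.9×29.5
T ≈ 37.40 °C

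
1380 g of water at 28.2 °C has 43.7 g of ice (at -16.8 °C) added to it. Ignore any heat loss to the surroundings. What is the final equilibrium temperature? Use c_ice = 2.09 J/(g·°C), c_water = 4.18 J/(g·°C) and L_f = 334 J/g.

T_f ≈ 24.6 °C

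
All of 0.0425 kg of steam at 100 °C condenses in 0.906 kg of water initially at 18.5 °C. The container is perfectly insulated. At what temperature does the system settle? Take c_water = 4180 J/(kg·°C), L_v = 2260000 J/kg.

T_f ≈ 46.4 °C

Conservation of energy gives ΣQ = 0:
steam→water at 100 °C releases m L_v = 0.0425×2260000 = 96050
  condensate cools 100→T: 0.0425×4180×(T − 100) = 177.65(T − 100)
  water warms: 0.906×4180×(T − 18.5) = 3787.1(T − 18.5)
3964.7 T = 96050 + 17765 + 70061 = 183876
T ≈ 46.38 °C, under the boiling point, so the assumption holds.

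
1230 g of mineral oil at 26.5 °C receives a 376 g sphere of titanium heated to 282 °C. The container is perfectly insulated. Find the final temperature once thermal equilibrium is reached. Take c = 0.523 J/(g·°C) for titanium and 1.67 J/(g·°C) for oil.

T_f ≈ 48.8 °C

|Q_titanium| = |Q_oil|:
376*0.523*(282 − T) = 1230*1.67*(T − 26.5)
196.65(282 − T) = 2054.1(T − 26.5)
2250.7 T = 109888  ⇒  T ≈ 48.82 °C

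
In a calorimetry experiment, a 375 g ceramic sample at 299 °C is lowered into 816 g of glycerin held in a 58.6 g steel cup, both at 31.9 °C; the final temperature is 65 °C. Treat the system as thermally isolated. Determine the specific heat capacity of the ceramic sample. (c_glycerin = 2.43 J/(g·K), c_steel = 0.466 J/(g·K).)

c ≈ 0.758 J/(g·K)

Net heat exchanged in the isolated system is zero:
375·c·(65 − 299) + 816·2.43·(65 − 31.9) + 58.6·0.466·(65 − 31.9) = 0
-87750 c = -66537
c = -66537/-87750 ≈ 0.7583 J/(g·K)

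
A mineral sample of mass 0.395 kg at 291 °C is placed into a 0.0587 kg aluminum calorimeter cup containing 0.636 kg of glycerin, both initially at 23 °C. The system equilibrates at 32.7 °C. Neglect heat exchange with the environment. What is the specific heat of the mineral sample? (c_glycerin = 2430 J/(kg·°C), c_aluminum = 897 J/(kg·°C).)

c ≈ 152 J/(kg·°C)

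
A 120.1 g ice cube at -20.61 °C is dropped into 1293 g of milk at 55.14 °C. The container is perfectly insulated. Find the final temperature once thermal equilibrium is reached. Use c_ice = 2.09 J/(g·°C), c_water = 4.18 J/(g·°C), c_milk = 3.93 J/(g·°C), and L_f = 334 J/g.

T_f ≈ 42.1 °C

Sum of m c ΔT and latent-heat terms is zero:
warm ice to 0 °C: 120.1×2.09×(0 − (-20.61)) = 5173.3; latent heat to melt: 120.1×334 = 40113; meltwater 0→T: 120.1×4.18×T = 502.02 T; milk cools: 1293×3.93×(T − 55.14) = 5081.5(T − 55.14)
5583.5 T = 280193 − 45287 = 234907
T ≈ 42.07 °C. Since T > 0 °C, the all-ice-melts assumption holds.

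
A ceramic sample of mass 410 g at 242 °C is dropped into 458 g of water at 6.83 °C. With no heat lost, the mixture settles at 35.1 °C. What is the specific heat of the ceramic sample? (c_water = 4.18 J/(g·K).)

Heat lost by the ceramic sample = heat gained by the water:
410×c×(242 − 35.1) = 458×4.18×(35.1 − 6.83)
84829 c = 54121  ⇒  c ≈ 0.638 J/(g·K)

c ≈ 0.638 J/(g·K)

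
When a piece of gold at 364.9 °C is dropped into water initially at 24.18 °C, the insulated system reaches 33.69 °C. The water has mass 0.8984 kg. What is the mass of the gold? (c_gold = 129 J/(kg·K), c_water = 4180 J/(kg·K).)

|Q_gold| = |Q_water|:
m×129×(364.9 − 33.69) = 0.8984×4180×(33.69 − 24.18)
42726 m = 35713  ⇒  m ≈ 0.8359 kg

m ≈ 0.836 kg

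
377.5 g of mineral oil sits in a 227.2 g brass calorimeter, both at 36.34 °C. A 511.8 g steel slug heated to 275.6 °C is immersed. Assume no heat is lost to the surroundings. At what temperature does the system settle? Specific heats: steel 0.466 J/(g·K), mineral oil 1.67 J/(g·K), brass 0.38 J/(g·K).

T_f ≈ 96.1 °C

Conservation of energy gives ΣQ = 0:
511.8*0.466*(T − 275.6) + 377.5*1.67*(T − 36.34) + 227.2*0.38*(T − 36.34) = 0
(238.5 + 630.42 + 86.34) T = 238.5*275.6 + 630.42*36.34 + 86.34*36.34
T = 91777 / 955.26 = 96.1 °C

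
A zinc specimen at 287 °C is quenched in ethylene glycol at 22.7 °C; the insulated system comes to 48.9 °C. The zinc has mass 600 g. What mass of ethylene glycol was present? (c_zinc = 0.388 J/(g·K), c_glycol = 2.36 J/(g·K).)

m ≈ 896 g

Net heat exchanged in the isolated system is zero:
600×0.388×(48.9 − 287) + m×2.36×(48.9 − 22.7) = 0
61.83 m = 55430
m = 55430/61.83 ≈ 896.5 g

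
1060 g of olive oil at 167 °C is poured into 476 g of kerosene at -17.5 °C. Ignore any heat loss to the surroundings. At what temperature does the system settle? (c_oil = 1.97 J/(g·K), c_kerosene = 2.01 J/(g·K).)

Setting the total heat transfer to zero:
1060*1.97*(T − 167) + 476*2.01*(T − (-17.5)) = 0
2088.2(T − 167) + 956.76(T − (-17.5)) = 0
3045 T = 331986
T = 331986 / 3045 = 109 °C

T_f ≈ 109.0 °C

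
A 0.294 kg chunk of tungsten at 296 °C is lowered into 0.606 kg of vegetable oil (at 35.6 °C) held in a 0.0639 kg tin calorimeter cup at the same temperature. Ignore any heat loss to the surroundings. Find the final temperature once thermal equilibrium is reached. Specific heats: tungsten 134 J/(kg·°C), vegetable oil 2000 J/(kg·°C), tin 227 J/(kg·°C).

T_f = Σ m_i c_i T_i / Σ m_i c_i:
T_f = (39.4·296 + 1212·35.6 + 14.51·35.6) / (39.4 + 1212 + 14.51)
    = 55325 / 1265.9 ≈ 43.70 °C

T_f ≈ 43.7 °C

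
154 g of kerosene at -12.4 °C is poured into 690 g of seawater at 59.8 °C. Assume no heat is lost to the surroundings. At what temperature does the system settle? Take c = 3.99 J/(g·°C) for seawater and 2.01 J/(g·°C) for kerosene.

Taking heat into each body as positive, Σ m c ΔT = 0:
690*3.99*(T − 59.8) + 154*2.01*(T − (-12.4)) = 0
2753.1(T − 59.8) + 309.54(T − (-12.4)) = 0
3062.6 T = 160797
T ≈ 52.50 °C

T_f ≈ 52.5 °C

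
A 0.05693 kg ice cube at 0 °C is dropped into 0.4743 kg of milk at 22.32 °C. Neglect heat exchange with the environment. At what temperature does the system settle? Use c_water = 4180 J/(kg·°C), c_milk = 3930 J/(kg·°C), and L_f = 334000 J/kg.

T_f ≈ 10.7 °C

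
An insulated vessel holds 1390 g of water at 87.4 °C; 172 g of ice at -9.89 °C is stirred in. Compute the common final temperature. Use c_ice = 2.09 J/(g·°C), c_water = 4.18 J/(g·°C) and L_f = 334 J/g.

T_f ≈ 68.4 °C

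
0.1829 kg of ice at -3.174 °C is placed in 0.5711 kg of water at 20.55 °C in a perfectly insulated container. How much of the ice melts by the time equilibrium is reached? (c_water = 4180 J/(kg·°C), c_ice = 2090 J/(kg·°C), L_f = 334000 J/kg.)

m_melted ≈ 0.143 kg

Cooling the water to 0 °C releases 0.5711·4180·20.55 = 49057 J.
Of that, 0.1829·2090·3.174 = 1213.3 J goes to bring the ice to 0 °C, leaving 47844 J.
To melt every bit of ice: 0.1829·334000 = 61089 J.
Since 47844 < 61089 J, not all the ice melts; equilibrium is at 0 °C.
m_melt = 47844 / L_f = 0.1432 kg.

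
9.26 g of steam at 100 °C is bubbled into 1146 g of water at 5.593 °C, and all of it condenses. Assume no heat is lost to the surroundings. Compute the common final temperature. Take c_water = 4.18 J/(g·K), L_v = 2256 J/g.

T_f ≈ 10.7 °C

Taking heat into each body as positive, Σ m c ΔT = 0:
steam→water at 100 °C releases m L_v = 9.26×2256 = 20891; condensed water 100 °C→T: 38.71(T − 100); water warms: 1146×4.18×(T − 5.593) = 4790.3(T − 5.593)
4829 T = 20891 + 3870.7 + 26792 = 51553
T ≈ 10.68 °C, under the boiling point, so the assumption holds.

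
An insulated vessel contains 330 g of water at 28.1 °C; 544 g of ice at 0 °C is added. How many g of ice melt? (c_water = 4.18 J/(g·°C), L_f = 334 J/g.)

m_melted ≈ 116 g

Heat available from the water dropping to 0 °C: 330×4.18×28.1 = 38761 J.
Melting all 544 g of ice would need 544×334 = 181696 J.
38761 J < 181696 J, so only part of the ice melts and the system sits at 0 °C.
m_melted×334 = 38761  ⇒  m_melted ≈ 116.1 g.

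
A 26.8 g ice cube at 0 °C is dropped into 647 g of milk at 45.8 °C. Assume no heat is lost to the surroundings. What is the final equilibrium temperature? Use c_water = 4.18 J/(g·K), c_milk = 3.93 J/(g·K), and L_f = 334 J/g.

T_f ≈ 40.5 °C

Sum of m c ΔT and latent-heat terms is zero:
fusion: m_ice L_f = 26.8·334 = 8951.2; meltwater 0→T: 26.8·4.18·T = 112.02 T; milk cools: 647·3.93·(T − 45.8) = 2542.7(T − 45.8)
2654.7 T = 116456 − 8951.2 = 107505
T ≈ 40.50 °C — above 0 °C, consistent with complete melting.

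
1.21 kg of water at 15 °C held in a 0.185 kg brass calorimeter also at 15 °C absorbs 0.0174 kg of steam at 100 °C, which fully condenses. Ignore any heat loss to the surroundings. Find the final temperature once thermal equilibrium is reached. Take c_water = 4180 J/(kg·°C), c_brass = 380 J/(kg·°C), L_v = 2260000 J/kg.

Let T be the final temperature. ΣQ_i = 0:
condense steam: −0.0174×2260000 = −39324; condensed water 100 °C→T: 72.73(T − 100); original water: 5057.8(T − 15); cup: 70.3(T − 15)
5200.8 T = 39324 + 7273.2 + 76922 = 123519
T ≈ 23.75 °C, under the boiling point, so the assumption holds.

T_f ≈ 23.7 °C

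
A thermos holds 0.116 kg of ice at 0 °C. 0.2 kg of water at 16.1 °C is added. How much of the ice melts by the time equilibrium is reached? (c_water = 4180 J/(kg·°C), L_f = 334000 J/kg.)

m_melted ≈ 0.0403 kg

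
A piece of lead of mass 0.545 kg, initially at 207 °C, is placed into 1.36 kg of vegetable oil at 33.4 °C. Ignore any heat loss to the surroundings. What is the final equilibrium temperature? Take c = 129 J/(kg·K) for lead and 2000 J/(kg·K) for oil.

T_f ≈ 37.8 °C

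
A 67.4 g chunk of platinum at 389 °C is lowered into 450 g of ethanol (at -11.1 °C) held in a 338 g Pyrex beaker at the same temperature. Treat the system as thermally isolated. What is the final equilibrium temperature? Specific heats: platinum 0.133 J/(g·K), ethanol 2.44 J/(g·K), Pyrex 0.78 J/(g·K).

T_f ≈ -8.5 °C

Energy conservation, ΣQ = 0:
67.4×0.133×(T − 389) + 450×2.44×(T − (-11.1)) + 338×0.78×(T − (-11.1)) = 0
8.964(T − 389) + 1098(T − (-11.1)) + 263.64(T − (-11.1)) = 0
1370.6 T = -11627
T = -11627/1370.6 ≈ -8.48 °C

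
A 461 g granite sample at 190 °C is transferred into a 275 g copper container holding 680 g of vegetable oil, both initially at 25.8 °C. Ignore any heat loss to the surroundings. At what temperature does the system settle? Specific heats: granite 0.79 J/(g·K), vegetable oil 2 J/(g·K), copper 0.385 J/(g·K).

T_f ≈ 58.5 °C

Taking heat into each body as positive, Σ m c ΔT = 0:
461*0.79*(T − 190) + 680*2*(T − 25.8) + 275*0.385*(T − 25.8) = 0
364.19(T − 190) + 1360(T − 25.8) + 105.88(T − 25.8) = 0
1830.1 T = 107016
T = 107016 / 1830.1 = 58.5 °C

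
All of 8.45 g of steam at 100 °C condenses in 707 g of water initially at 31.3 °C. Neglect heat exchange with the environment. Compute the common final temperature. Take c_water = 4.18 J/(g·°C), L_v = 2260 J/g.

Energy conservation, ΣQ = 0:
latent heat released on condensation: 8.45×2260 = 19097
  condensed water 100 °C→T: 35.32(T − 100)
  original water: 2955.3(T − 31.3)
2990.6 T = 19097 + 3532.1 + 92500 = 115129
T ≈ 38.50 °C, under the boiling point, so the assumption holds.

T_f ≈ 38.5 °C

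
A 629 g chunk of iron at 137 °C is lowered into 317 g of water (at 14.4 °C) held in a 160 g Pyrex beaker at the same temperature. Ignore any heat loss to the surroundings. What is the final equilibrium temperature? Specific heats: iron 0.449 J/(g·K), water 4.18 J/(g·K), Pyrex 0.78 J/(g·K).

T_f ≈ 34.4 °C

Taking heat into each body as positive, Σ m c ΔT = 0:
629*0.449*(T − 137) + 317*4.18*(T − 14.4) + 160*0.78*(T − 14.4) = 0
1732.3 T = 59570
T = 59570/1732.3 ≈ 34.39 °C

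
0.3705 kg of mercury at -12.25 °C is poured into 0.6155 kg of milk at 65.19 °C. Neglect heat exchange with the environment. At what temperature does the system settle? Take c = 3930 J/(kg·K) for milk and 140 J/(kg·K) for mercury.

|Q_milk| = |Q_mercury|:
0.6155×3930×(65.19 − T) = 0.3705×140×(T − (-12.25))
2418.9(65.19 − T) = 51.87(T − (-12.25))
2470.8 T = 157054  ⇒  T ≈ 63.56 °C

T_f ≈ 63.6 °C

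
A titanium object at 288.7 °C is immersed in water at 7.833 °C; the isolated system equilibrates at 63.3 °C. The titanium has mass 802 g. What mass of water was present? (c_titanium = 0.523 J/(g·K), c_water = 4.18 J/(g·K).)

m ≈ 408 g

|Q_titanium| = |Q_water|:
802×0.523×(288.7 − 63.3) = m×4.18×(63.3 − 7.833)
231.85 m = 94543  ⇒  m ≈ 407.8 g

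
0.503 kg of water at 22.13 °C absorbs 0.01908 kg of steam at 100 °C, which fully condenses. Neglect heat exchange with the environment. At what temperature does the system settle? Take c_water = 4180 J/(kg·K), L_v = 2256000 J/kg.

T_f ≈ 44.7 °C

Conservation of energy gives ΣQ = 0:
condense steam: −0.01908·2256000 = −43044; condensed water 100 °C→T: 79.75(T − 100); water warms: 0.503·4180·(T − 22.13) = 2102.5(T − 22.13)
2182.3 T = 43044 + 7975.4 + 46529 = 97549
T ≈ 44.70 °C (< 100 °C, so full condensation is consistent).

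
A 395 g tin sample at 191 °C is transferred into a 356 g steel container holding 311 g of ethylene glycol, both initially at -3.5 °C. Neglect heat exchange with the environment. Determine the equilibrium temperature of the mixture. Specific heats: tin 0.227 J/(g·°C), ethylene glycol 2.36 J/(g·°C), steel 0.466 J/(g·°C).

T_f ≈ 14.1 °C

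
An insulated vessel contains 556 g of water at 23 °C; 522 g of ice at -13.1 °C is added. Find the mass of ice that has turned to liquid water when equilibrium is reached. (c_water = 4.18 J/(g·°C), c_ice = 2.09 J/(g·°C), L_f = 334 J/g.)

m_melted ≈ 117 g

Cooling the water to 0 °C releases 556×4.18×23 = 53454 J.
Of that, 522×2.09×13.1 = 14292 J goes to bring the ice to 0 °C, leaving 39162 J.
To melt every bit of ice: 522×334 = 174348 J.
Since 39162 < 174348 J, not all the ice melts; equilibrium is at 0 °C.
m_melt = 39162 / L_f = 117.3 g.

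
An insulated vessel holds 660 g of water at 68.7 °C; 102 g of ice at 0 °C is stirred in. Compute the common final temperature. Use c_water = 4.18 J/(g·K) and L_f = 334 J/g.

Heat gained plus heat lost sum to zero:
fusion: m_ice L_f = 102·334 = 34068; warm the meltwater: 426.36 T; water cools: 660·4.18·(T − 68.7) = 2758.8(T − 68.7)
3185.2 T = 189530 − 34068 = 155462
T ≈ 48.81 °C — above 0 °C, consistent with complete melting.

T_f ≈ 48.8 °C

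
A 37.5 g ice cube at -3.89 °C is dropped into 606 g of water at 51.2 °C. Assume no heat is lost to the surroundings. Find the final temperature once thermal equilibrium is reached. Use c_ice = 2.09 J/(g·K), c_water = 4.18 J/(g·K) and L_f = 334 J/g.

Taking heat into each body as positive, Σ m c ΔT = 0:
warm ice to 0 °C: 37.5×2.09×(0 − (-3.89)) = 304.88; latent heat to melt: 37.5×334 = 12525; warm the meltwater: 156.75 T; water: 2533.1(T − 51.2)
2689.8 T = 129694 − 12830 = 116864
T ≈ 43.45 °C (positive, so assuming full melt was valid).

T_f ≈ 43.4 °C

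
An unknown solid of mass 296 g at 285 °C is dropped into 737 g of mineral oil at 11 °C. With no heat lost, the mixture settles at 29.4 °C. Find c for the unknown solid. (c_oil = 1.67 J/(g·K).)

c ≈ 0.299 J/(g·K)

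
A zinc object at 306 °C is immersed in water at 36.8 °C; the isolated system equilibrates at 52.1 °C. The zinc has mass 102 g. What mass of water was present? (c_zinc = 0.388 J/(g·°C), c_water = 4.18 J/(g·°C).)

Setting the total heat transfer to zero:
102×0.388×(52.1 − 306) + m×4.18×(52.1 − 36.8) = 0
63.95 m = 10048
m = 10048/63.95 ≈ 157.1 g

m ≈ 157 g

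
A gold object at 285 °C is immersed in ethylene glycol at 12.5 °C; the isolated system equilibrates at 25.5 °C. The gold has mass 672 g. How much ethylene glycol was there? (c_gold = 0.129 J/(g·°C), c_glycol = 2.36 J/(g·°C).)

m ≈ 733 g

Setting the total heat transfer to zero:
672·0.129·(25.5 − 285) + m·2.36·(25.5 − 12.5) = 0
30.68 m = 22496
m = 22496/30.68 ≈ 733.2 g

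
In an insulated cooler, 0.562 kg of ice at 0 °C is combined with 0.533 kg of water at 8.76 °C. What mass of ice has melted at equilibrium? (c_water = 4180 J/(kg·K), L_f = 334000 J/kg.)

m_melted ≈ 0.0584 kg

Water can give up m c ΔT = 0.533·4180·8.76 = 19517 J before reaching 0 °C.
To melt every bit of ice: 0.562·334000 = 187708 J.
Since 19517 < 187708 J, not all the ice melts; equilibrium is at 0 °C.
Mass melted = 19517/334000 ≈ 0.05843 kg.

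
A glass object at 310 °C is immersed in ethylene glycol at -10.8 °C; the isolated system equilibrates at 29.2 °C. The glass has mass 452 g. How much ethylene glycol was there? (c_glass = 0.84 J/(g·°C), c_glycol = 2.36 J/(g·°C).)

m ≈ 1130 g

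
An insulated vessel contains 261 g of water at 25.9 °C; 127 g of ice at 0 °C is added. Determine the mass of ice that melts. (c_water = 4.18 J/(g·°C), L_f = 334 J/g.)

m_melted ≈ 84.6 g

Water can give up m c ΔT = 261×4.18×25.9 = 28256 J before reaching 0 °C.
To melt every bit of ice: 127×334 = 42418 J.
Since 28256 < 42418 J, not all the ice melts; equilibrium is at 0 °C.
m_melted×334 = 28256  ⇒  m_melted ≈ 84.6 g.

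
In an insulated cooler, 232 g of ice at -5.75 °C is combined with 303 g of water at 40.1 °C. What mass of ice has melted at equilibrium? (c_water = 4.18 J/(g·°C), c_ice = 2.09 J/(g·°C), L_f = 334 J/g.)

Cooling the water to 0 °C releases 303·4.18·40.1 = 50788 J.
Of that, 232·2.09·5.75 = 2788.1 J goes to bring the ice to 0 °C, leaving 48000 J.
Fully melting the ice requires m_ice L_f = 232·334 = 77488 J.
Since 48000 < 77488 J, not all the ice melts; equilibrium is at 0 °C.
m_melt = 48000 / L_f = 143.7 g.

m_melted ≈ 144 g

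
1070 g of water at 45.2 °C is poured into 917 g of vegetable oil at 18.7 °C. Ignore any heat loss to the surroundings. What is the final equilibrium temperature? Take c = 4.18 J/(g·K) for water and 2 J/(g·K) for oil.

T_f ≈ 37.5 °C

Heat lost by the water equals heat gained by the oil:
1070*4.18*(45.2 − T) = 917*2*(T − 18.7)
4472.6(45.2 − T) = 1834(T − 18.7)
6306.6 T = 236457  ⇒  T ≈ 37.49 °C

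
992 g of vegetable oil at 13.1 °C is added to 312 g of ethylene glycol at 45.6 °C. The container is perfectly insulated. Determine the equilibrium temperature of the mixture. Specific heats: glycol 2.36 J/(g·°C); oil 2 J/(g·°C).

T_f ≈ 21.9 °C

Net heat exchanged in the isolated system is zero:
312*2.36*(T − 45.6) + 992*2*(T − 13.1) = 0
736.32(T − 45.6) + 1984(T − 13.1) = 0
2720.3 T = 59567
T = 59567/2720.3 ≈ 21.90 °C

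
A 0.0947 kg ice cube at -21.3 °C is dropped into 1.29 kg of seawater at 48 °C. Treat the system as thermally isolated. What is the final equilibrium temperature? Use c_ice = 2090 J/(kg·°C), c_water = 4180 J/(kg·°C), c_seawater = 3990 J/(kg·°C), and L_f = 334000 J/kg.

Setting the total heat transfer to zero:
warm ice to 0 °C: 0.0947·2090·(0 − (-21.3)) = 4215.8; melt ice: 0.0947·334000 = 31630; meltwater 0→T: 0.0947·4180·T = 395.85 T; seawater cools: 1.29·3990·(T − 48) = 5147.1(T − 48)
5542.9 T = 247061 − 35846 = 211215
T ≈ 38.11 °C — above 0 °C, consistent with complete melting.

T_f ≈ 38.1 °C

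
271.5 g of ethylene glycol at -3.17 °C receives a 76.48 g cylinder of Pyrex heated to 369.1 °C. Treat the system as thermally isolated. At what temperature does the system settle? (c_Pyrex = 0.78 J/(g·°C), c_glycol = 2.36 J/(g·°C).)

T_f ≈ 28.5 °C

T_f is the heat-capacity-weighted average of the initial temperatures:
T_f = (59.65*369.1 + 640.74*(-3.17)) / (59.65 + 640.74)
    = 19987 / 700.39 ≈ 28.54 °C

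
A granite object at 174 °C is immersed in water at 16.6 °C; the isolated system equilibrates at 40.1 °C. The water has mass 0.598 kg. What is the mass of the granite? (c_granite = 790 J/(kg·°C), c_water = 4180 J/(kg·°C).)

m ≈ 0.555 kg

Heat lost by the granite = heat gained by the water:
m·790·(174 − 40.1) = 0.598·4180·(40.1 − 16.6)
105781 m = 58742  ⇒  m ≈ 0.5553 kg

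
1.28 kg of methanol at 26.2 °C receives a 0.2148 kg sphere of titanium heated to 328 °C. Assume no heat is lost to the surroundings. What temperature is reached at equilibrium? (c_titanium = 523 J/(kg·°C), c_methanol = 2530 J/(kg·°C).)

T_f ≈ 36.3 °C

Heat lost by the titanium equals heat gained by the methanol:
0.2148*523*(328 − T) = 1.28*2530*(T − 26.2)
112.34(328 − T) = 3238.4(T − 26.2)
3350.7 T = 121694  ⇒  T ≈ 36.32 °C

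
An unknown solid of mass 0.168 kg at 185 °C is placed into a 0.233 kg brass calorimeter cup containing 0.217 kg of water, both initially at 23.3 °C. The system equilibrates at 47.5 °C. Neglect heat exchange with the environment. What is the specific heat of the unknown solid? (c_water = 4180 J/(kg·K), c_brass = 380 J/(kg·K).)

c ≈ 1040 J/(kg·K)

Let T be the final temperature. ΣQ_i = 0:
0.168·c·(47.5 − 185) + 0.217·4180·(47.5 − 23.3) + 0.233·380·(47.5 − 23.3) = 0
-23.1 c = -24094
c = -24094/-23.1 ≈ 1043 J/(kg·K)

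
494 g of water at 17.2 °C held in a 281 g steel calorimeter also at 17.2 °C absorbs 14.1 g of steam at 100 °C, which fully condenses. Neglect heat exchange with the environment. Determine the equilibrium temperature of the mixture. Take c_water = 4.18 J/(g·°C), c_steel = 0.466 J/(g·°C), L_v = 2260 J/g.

T_f ≈ 33.5 °C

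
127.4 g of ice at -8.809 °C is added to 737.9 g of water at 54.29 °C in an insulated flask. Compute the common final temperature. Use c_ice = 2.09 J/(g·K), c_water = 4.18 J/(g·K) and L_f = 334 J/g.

T_f ≈ 33.9 °C

Heat gained plus heat lost sum to zero:
ice -8.809→0 °C: 127.4·2.09·8.809 = 2345.5
  melt ice: 127.4·334 = 42552
  meltwater 0→T: 127.4·4.18·T = 532.53 T
  water cools: 737.9·4.18·(T − 54.29) = 3084.4(T − 54.29)
3617 T = 167453 − 44897 = 122556
T ≈ 33.88 °C — above 0 °C, consistent with complete melting.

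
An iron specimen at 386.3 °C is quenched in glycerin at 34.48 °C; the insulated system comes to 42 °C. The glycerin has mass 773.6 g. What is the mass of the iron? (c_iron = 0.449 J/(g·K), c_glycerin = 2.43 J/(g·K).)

m ≈ 91.4 g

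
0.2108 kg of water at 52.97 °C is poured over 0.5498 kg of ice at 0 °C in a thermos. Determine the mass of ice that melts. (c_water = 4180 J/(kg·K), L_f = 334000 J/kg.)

m_melted ≈ 0.14 kg

Cooling the water to 0 °C releases 0.2108×4180×52.97 = 46674 J.
Fully melting the ice requires m_ice L_f = 0.5498×334000 = 183633 J.
That's not enough to melt it all — equilibrium is at 0 °C with ice remaining.
m_melted×334000 = 46674  ⇒  m_melted ≈ 0.1397 kg.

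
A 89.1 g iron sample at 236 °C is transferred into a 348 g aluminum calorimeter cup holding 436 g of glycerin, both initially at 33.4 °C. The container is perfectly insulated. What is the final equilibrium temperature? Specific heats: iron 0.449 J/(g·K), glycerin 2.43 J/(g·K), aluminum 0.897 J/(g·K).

Conservation of energy gives ΣQ = 0:
89.1*0.449*(T − 236) + 436*2.43*(T − 33.4) + 348*0.897*(T − 33.4) = 0
40.01(T − 236) + 1059.5(T − 33.4) + 312.16(T − 33.4) = 0
1411.6 T = 55254
T = 55254/1411.6 ≈ 39.14 °C

T_f ≈ 39.1 °C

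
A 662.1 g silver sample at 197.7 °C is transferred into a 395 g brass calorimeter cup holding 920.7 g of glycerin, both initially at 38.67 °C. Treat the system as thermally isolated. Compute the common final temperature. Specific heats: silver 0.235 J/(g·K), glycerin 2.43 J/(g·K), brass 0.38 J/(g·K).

T_f ≈ 48.4 °C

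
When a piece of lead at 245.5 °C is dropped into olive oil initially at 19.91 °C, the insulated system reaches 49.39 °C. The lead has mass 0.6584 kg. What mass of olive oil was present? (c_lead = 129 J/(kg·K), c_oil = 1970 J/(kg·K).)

m ≈ 0.287 kg

Heat lost by the lead = heat gained by the oil:
0.6584×129×(245.5 − 49.39) = m×1970×(49.39 − 19.91)
58076 m = 16656  ⇒  m ≈ 0.2868 kg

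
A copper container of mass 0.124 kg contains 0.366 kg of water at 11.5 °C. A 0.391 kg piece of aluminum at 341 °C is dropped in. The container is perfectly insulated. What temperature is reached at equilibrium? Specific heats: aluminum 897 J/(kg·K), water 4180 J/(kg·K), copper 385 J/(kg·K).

Heat gained plus heat lost sum to zero:
0.391×897×(T − 341) + 0.366×4180×(T − 11.5) + 0.124×385×(T − 11.5) = 0
350.73(T − 341) + 1529.9(T − 11.5) + 47.74(T − 11.5) = 0
1928.3 T = 137741
T = 137741/1928.3 ≈ 71.43 °C

T_f ≈ 71.4 °C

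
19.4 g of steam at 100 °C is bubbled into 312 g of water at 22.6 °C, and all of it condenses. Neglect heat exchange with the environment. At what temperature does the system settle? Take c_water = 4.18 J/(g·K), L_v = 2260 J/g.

Heat gained plus heat lost sum to zero:
latent heat released on condensation: 19.4·2260 = 43844; condensed water 100 °C→T: 81.09(T − 100); water warms: 312·4.18·(T − 22.6) = 1304.2(T − 22.6)
1385.3 T = 43844 + 8109.2 + 29474 = 81427
T ≈ 58.78 °C (< 100 °C, so full condensation is consistent).

T_f ≈ 58.8 °C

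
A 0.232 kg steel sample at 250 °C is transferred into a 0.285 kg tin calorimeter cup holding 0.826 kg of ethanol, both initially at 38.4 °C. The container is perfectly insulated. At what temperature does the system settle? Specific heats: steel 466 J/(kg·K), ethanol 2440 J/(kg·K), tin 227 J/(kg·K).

T_f ≈ 48.9 °C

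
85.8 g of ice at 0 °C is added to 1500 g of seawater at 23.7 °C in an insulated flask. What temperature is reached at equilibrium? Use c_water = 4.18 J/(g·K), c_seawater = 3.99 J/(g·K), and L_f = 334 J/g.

T_f ≈ 17.8 °C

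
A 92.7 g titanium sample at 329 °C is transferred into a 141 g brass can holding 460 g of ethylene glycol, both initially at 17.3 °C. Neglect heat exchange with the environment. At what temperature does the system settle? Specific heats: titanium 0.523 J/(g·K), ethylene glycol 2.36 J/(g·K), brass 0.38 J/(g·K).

T_f ≈ 30.0 °C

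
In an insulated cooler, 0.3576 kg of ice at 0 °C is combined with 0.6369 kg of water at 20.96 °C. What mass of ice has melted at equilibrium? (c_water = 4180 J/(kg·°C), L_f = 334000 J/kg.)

m_melted ≈ 0.167 kg

Water can give up m c ΔT = 0.6369·4180·20.96 = 55801 J before reaching 0 °C.
To melt every bit of ice: 0.3576·334000 = 119438 J.
55801 J < 119438 J, so only part of the ice melts and the system sits at 0 °C.
Mass melted = 55801/334000 ≈ 0.1671 kg.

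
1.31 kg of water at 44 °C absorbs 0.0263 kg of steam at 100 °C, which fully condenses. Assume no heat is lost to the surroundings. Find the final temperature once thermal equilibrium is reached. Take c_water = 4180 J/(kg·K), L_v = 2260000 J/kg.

T_f ≈ 55.7 °C

Net heat exchanged in the isolated system is zero:
steam→water at 100 °C releases m L_v = 0.0263×2260000 = 59438; condensed water 100 °C→T: 109.93(T − 100); water warms: 1.31×4180×(T − 44) = 5475.8(T − 44)
5585.7 T = 59438 + 10993 + 240935 = 311367
T ≈ 55.74 °C (< 100 °C, so full condensation is consistent).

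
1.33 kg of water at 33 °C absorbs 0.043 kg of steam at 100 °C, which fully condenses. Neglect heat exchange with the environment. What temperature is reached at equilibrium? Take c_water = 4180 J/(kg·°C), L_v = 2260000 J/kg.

T_f ≈ 52.0 °C

Net heat exchanged in the isolated system is zero:
latent heat released on condensation: 0.043×2260000 = 97180
  condensate cools 100→T: 0.043×4180×(T − 100) = 179.74(T − 100)
  original water: 5559.4(T − 33)
5739.1 T = 97180 + 17974 + 183460 = 298614
T ≈ 52.03 °C, under the boiling point, so the assumption holds.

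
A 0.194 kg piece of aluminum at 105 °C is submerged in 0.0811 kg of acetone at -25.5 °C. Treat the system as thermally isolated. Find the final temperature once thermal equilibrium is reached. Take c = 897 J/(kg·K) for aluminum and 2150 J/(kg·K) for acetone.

Set heat shed by the hot body equal to heat absorbed by the cold body:
0.194·897·(105 − T) = 0.0811·2150·(T − (-25.5))
174.02(105 − T) = 174.37(T − (-25.5))
348.38 T = 13826  ⇒  T ≈ 39.69 °C

T_f ≈ 39.7 °C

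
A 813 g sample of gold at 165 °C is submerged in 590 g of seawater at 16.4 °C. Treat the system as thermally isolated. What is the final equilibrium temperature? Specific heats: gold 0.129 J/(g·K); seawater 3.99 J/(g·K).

With ΣQ=0 the equilibrium temperature is the m·c-weighted mean:
T_f = (104.88*165 + 2354.1*16.4) / (104.88 + 2354.1)
    = 55912 / 2459 ≈ 22.74 °C

T_f ≈ 22.7 °C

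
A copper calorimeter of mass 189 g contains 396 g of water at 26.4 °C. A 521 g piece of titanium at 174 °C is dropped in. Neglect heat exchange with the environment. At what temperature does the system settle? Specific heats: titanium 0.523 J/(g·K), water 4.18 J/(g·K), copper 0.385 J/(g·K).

Conservation of energy gives ΣQ = 0:
521·0.523·(T − 174) + 396·4.18·(T − 26.4) + 189·0.385·(T − 26.4) = 0
272.48(T − 174) + 1655.3(T − 26.4) + 72.77(T − 26.4) = 0
(272.48 + 1655.3 + 72.77) T = 272.48·174 + 1655.3·26.4 + 72.77·26.4
T ≈ 46.50 °C

T_f ≈ 46.5 °C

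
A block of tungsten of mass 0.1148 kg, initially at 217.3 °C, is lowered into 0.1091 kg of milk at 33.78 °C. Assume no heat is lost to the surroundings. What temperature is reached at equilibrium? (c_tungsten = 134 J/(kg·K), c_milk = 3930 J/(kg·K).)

T_f ≈ 40.1 °C

Set heat shed by the hot body equal to heat absorbed by the cold body:
0.1148×134×(217.3 − T) = 0.1091×3930×(T − 33.78)
15.38(217.3 − T) = 428.76(T − 33.78)
444.15 T = 17826  ⇒  T ≈ 40.14 °C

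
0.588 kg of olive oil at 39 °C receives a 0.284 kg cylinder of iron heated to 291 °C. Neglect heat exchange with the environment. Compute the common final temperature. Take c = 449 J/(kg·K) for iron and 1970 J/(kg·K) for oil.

T_f ≈ 64.0 °C

Let T be the final temperature. ΣQ_i = 0:
0.284×449×(T − 291) + 0.588×1970×(T − 39) = 0
1285.9 T = 82283
T ≈ 63.99 °C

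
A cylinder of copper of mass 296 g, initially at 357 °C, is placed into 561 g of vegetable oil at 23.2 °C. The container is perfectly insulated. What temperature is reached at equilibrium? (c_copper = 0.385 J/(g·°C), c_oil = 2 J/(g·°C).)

T_f ≈ 54.0 °C

Net heat exchanged in the isolated system is zero:
296×0.385×(T − 357) + 561×2×(T − 23.2) = 0
113.96(T − 357) + 1122(T − 23.2) = 0
1236 T = 66714
T ≈ 53.98 °C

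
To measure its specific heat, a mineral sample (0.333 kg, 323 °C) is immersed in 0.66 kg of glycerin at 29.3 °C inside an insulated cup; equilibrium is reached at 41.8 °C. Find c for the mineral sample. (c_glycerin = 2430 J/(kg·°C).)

c ≈ 214 J/(kg·°C)

Heat lost by the mineral sample = heat gained by the glycerin:
0.333·c·(323 − 41.8) = 0.66·2430·(41.8 − 29.3)
93.64 c = 20047  ⇒  c ≈ 214.1 J/(kg·°C)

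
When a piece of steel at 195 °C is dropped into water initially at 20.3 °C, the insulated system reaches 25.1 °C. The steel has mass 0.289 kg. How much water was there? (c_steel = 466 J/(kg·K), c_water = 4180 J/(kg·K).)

m ≈ 1.14 kg

Setting the total heat transfer to zero:
0.289·466·(25.1 − 195) + m·4180·(25.1 − 20.3) = 0
20064 m = 22881
m = 22881/20064 ≈ 1.14 kg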